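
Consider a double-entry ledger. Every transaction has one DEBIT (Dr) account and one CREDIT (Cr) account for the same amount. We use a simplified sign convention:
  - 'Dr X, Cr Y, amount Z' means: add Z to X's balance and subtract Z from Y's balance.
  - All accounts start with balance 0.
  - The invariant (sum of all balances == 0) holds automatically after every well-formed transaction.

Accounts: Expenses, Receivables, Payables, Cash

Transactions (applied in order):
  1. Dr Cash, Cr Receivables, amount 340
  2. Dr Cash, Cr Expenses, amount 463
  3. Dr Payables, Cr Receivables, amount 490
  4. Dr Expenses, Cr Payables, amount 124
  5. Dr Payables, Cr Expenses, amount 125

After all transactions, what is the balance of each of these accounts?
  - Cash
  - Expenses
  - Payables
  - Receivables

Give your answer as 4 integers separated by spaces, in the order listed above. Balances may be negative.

Answer: 803 -464 491 -830

Derivation:
After txn 1 (Dr Cash, Cr Receivables, amount 340): Cash=340 Receivables=-340
After txn 2 (Dr Cash, Cr Expenses, amount 463): Cash=803 Expenses=-463 Receivables=-340
After txn 3 (Dr Payables, Cr Receivables, amount 490): Cash=803 Expenses=-463 Payables=490 Receivables=-830
After txn 4 (Dr Expenses, Cr Payables, amount 124): Cash=803 Expenses=-339 Payables=366 Receivables=-830
After txn 5 (Dr Payables, Cr Expenses, amount 125): Cash=803 Expenses=-464 Payables=491 Receivables=-830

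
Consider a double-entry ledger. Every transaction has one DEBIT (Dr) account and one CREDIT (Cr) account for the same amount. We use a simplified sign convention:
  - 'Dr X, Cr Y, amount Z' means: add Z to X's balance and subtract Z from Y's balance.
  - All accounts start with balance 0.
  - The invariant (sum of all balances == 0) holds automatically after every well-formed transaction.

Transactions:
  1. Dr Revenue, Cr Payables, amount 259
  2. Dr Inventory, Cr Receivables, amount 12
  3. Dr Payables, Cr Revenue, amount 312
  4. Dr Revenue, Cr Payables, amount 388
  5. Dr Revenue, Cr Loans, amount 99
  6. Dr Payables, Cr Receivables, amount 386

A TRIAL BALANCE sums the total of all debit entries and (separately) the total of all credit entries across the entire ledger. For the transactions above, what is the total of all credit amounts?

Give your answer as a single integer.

Txn 1: credit+=259
Txn 2: credit+=12
Txn 3: credit+=312
Txn 4: credit+=388
Txn 5: credit+=99
Txn 6: credit+=386
Total credits = 1456

Answer: 1456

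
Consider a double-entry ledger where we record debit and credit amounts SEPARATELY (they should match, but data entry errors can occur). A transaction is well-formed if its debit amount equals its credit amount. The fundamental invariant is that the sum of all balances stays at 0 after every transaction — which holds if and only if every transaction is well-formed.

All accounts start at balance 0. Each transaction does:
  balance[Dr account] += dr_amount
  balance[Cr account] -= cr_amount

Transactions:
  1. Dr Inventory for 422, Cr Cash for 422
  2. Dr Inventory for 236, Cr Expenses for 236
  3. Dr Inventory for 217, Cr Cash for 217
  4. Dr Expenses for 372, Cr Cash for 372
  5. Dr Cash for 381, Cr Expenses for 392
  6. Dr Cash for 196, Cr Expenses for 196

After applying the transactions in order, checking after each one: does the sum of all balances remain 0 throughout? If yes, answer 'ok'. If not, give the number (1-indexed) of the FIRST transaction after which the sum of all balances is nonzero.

Answer: 5

Derivation:
After txn 1: dr=422 cr=422 sum_balances=0
After txn 2: dr=236 cr=236 sum_balances=0
After txn 3: dr=217 cr=217 sum_balances=0
After txn 4: dr=372 cr=372 sum_balances=0
After txn 5: dr=381 cr=392 sum_balances=-11
After txn 6: dr=196 cr=196 sum_balances=-11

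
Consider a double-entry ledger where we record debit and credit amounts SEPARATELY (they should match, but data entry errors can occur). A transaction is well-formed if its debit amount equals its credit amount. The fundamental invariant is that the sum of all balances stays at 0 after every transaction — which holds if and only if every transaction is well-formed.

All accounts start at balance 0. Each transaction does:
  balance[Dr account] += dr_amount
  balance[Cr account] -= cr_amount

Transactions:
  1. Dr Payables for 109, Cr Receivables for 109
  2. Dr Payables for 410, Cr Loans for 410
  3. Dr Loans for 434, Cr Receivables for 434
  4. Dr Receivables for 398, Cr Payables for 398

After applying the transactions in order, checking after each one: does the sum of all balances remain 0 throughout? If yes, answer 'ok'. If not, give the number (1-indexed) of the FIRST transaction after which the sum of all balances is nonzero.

After txn 1: dr=109 cr=109 sum_balances=0
After txn 2: dr=410 cr=410 sum_balances=0
After txn 3: dr=434 cr=434 sum_balances=0
After txn 4: dr=398 cr=398 sum_balances=0

Answer: ok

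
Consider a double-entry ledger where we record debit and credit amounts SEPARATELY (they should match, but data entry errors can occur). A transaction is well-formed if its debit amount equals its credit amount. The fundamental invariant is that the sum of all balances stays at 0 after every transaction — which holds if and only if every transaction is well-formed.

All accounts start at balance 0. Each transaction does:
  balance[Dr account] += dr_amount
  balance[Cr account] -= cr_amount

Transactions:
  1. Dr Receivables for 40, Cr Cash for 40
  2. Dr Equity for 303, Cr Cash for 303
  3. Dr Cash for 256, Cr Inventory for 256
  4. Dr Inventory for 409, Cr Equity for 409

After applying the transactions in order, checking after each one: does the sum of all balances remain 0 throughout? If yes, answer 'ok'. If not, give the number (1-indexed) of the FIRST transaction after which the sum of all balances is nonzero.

After txn 1: dr=40 cr=40 sum_balances=0
After txn 2: dr=303 cr=303 sum_balances=0
After txn 3: dr=256 cr=256 sum_balances=0
After txn 4: dr=409 cr=409 sum_balances=0

Answer: ok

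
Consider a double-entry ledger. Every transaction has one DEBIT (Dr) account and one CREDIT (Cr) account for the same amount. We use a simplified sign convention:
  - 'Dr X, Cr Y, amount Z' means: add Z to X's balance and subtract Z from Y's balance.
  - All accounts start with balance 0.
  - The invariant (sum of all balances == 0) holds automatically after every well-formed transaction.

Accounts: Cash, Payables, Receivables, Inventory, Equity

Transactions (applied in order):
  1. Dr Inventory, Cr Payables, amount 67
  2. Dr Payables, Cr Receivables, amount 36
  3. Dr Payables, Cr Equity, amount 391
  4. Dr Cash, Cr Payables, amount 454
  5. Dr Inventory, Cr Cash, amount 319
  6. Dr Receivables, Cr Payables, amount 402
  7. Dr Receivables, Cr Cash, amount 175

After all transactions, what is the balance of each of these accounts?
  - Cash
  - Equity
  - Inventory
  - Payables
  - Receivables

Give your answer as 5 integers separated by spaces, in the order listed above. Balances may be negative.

After txn 1 (Dr Inventory, Cr Payables, amount 67): Inventory=67 Payables=-67
After txn 2 (Dr Payables, Cr Receivables, amount 36): Inventory=67 Payables=-31 Receivables=-36
After txn 3 (Dr Payables, Cr Equity, amount 391): Equity=-391 Inventory=67 Payables=360 Receivables=-36
After txn 4 (Dr Cash, Cr Payables, amount 454): Cash=454 Equity=-391 Inventory=67 Payables=-94 Receivables=-36
After txn 5 (Dr Inventory, Cr Cash, amount 319): Cash=135 Equity=-391 Inventory=386 Payables=-94 Receivables=-36
After txn 6 (Dr Receivables, Cr Payables, amount 402): Cash=135 Equity=-391 Inventory=386 Payables=-496 Receivables=366
After txn 7 (Dr Receivables, Cr Cash, amount 175): Cash=-40 Equity=-391 Inventory=386 Payables=-496 Receivables=541

Answer: -40 -391 386 -496 541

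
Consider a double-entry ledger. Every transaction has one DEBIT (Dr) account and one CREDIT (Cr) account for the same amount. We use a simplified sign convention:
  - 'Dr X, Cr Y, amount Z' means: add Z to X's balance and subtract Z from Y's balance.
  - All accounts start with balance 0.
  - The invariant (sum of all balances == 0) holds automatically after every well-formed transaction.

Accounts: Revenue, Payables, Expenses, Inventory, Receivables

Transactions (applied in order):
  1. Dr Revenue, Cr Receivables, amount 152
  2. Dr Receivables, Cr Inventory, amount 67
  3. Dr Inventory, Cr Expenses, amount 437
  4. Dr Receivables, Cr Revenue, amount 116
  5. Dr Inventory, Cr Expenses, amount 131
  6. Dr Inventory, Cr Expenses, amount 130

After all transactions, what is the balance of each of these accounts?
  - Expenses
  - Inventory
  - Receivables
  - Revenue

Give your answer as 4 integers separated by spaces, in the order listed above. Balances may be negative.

After txn 1 (Dr Revenue, Cr Receivables, amount 152): Receivables=-152 Revenue=152
After txn 2 (Dr Receivables, Cr Inventory, amount 67): Inventory=-67 Receivables=-85 Revenue=152
After txn 3 (Dr Inventory, Cr Expenses, amount 437): Expenses=-437 Inventory=370 Receivables=-85 Revenue=152
After txn 4 (Dr Receivables, Cr Revenue, amount 116): Expenses=-437 Inventory=370 Receivables=31 Revenue=36
After txn 5 (Dr Inventory, Cr Expenses, amount 131): Expenses=-568 Inventory=501 Receivables=31 Revenue=36
After txn 6 (Dr Inventory, Cr Expenses, amount 130): Expenses=-698 Inventory=631 Receivables=31 Revenue=36

Answer: -698 631 31 36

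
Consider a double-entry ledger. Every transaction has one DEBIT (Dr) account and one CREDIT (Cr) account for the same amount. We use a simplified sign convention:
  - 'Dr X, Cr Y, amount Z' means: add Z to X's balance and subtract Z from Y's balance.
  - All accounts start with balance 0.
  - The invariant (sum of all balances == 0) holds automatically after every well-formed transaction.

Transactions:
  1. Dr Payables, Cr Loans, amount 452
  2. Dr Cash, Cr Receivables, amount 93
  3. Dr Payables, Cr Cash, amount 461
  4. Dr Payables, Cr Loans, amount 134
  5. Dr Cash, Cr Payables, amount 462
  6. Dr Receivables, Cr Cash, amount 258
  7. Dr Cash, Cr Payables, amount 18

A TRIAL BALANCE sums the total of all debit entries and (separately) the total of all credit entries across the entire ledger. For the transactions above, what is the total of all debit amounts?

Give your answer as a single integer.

Answer: 1878

Derivation:
Txn 1: debit+=452
Txn 2: debit+=93
Txn 3: debit+=461
Txn 4: debit+=134
Txn 5: debit+=462
Txn 6: debit+=258
Txn 7: debit+=18
Total debits = 1878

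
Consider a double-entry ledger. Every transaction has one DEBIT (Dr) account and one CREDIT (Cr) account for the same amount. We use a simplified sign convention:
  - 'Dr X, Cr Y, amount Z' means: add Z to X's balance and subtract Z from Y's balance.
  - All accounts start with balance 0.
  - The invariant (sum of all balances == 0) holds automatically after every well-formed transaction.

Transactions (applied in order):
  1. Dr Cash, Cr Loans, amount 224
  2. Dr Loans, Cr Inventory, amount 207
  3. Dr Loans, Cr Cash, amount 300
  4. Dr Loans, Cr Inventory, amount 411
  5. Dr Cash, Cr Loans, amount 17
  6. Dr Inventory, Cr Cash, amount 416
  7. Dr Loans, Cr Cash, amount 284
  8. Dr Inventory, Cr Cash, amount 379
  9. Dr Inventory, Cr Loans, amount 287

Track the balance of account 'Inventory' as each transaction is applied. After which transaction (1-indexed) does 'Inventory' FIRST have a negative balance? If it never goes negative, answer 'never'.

After txn 1: Inventory=0
After txn 2: Inventory=-207

Answer: 2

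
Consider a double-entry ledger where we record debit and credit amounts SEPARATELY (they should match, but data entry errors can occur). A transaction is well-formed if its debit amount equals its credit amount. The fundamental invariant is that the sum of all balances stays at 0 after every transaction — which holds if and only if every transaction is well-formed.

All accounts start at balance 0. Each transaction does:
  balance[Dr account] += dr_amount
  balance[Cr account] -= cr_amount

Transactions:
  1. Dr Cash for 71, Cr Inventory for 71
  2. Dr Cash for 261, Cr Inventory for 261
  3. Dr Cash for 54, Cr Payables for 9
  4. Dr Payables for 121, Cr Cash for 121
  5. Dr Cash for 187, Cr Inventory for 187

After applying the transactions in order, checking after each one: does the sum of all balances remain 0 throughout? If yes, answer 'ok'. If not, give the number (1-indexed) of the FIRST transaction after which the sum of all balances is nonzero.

Answer: 3

Derivation:
After txn 1: dr=71 cr=71 sum_balances=0
After txn 2: dr=261 cr=261 sum_balances=0
After txn 3: dr=54 cr=9 sum_balances=45
After txn 4: dr=121 cr=121 sum_balances=45
After txn 5: dr=187 cr=187 sum_balances=45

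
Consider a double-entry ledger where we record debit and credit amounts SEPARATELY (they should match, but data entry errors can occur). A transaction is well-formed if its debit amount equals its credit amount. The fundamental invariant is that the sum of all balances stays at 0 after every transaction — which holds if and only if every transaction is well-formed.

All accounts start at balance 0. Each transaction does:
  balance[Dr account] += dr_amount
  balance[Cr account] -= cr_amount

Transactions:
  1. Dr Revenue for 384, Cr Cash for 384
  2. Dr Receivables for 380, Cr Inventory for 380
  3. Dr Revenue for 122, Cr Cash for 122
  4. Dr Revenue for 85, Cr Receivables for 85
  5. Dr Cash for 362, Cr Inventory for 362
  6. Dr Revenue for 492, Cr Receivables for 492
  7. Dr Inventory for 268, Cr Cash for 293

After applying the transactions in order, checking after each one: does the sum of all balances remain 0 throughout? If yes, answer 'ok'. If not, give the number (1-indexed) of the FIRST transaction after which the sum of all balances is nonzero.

After txn 1: dr=384 cr=384 sum_balances=0
After txn 2: dr=380 cr=380 sum_balances=0
After txn 3: dr=122 cr=122 sum_balances=0
After txn 4: dr=85 cr=85 sum_balances=0
After txn 5: dr=362 cr=362 sum_balances=0
After txn 6: dr=492 cr=492 sum_balances=0
After txn 7: dr=268 cr=293 sum_balances=-25

Answer: 7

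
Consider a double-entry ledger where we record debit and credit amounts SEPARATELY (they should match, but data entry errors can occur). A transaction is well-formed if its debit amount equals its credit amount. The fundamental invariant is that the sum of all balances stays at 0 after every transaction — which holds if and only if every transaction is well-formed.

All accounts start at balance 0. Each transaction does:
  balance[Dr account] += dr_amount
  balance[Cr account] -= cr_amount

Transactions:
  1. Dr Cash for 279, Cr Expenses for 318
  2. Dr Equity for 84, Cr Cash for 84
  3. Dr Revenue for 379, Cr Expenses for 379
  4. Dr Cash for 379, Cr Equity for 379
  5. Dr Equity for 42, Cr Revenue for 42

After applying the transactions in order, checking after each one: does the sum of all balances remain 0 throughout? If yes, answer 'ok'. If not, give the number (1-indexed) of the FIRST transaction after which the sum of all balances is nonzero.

Answer: 1

Derivation:
After txn 1: dr=279 cr=318 sum_balances=-39
After txn 2: dr=84 cr=84 sum_balances=-39
After txn 3: dr=379 cr=379 sum_balances=-39
After txn 4: dr=379 cr=379 sum_balances=-39
After txn 5: dr=42 cr=42 sum_balances=-39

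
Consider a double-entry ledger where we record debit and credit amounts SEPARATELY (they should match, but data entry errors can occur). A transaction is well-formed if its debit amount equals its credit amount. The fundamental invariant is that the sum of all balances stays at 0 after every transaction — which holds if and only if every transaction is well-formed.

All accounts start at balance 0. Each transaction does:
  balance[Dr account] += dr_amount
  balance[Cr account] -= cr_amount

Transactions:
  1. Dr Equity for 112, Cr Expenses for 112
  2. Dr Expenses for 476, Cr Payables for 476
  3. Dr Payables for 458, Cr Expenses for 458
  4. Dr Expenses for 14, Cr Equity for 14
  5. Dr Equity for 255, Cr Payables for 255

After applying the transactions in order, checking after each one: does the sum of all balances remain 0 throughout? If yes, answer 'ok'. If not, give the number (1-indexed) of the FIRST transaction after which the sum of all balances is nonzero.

After txn 1: dr=112 cr=112 sum_balances=0
After txn 2: dr=476 cr=476 sum_balances=0
After txn 3: dr=458 cr=458 sum_balances=0
After txn 4: dr=14 cr=14 sum_balances=0
After txn 5: dr=255 cr=255 sum_balances=0

Answer: ok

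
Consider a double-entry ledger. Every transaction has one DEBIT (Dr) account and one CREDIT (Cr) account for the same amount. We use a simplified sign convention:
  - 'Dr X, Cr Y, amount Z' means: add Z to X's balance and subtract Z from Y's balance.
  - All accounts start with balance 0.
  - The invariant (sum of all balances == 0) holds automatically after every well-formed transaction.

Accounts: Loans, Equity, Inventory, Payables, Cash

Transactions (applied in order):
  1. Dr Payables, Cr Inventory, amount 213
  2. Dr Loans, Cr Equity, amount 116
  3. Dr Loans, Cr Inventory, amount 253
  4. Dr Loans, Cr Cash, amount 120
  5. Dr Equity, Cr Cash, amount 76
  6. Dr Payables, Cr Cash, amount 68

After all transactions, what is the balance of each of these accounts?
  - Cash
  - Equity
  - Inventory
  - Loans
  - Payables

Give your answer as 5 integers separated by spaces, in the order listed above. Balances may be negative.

Answer: -264 -40 -466 489 281

Derivation:
After txn 1 (Dr Payables, Cr Inventory, amount 213): Inventory=-213 Payables=213
After txn 2 (Dr Loans, Cr Equity, amount 116): Equity=-116 Inventory=-213 Loans=116 Payables=213
After txn 3 (Dr Loans, Cr Inventory, amount 253): Equity=-116 Inventory=-466 Loans=369 Payables=213
After txn 4 (Dr Loans, Cr Cash, amount 120): Cash=-120 Equity=-116 Inventory=-466 Loans=489 Payables=213
After txn 5 (Dr Equity, Cr Cash, amount 76): Cash=-196 Equity=-40 Inventory=-466 Loans=489 Payables=213
After txn 6 (Dr Payables, Cr Cash, amount 68): Cash=-264 Equity=-40 Inventory=-466 Loans=489 Payables=281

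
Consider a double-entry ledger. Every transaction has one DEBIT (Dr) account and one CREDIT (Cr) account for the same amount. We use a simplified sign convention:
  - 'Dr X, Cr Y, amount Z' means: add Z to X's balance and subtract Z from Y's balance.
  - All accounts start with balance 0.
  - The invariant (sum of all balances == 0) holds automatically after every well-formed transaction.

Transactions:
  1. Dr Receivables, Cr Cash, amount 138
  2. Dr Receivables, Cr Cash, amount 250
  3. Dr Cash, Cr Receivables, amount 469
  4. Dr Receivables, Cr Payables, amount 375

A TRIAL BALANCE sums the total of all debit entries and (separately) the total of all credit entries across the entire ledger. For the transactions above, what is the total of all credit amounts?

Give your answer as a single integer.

Txn 1: credit+=138
Txn 2: credit+=250
Txn 3: credit+=469
Txn 4: credit+=375
Total credits = 1232

Answer: 1232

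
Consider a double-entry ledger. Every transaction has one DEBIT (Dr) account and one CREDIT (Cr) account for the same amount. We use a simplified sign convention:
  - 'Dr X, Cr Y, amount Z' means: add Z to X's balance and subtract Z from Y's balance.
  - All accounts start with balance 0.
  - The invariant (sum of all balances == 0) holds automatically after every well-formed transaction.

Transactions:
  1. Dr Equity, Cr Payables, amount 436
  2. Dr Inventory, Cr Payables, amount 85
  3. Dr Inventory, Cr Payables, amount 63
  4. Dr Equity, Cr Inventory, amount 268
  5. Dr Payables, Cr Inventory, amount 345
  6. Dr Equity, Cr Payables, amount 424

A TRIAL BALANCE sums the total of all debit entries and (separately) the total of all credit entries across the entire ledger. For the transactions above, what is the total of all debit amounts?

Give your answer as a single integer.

Txn 1: debit+=436
Txn 2: debit+=85
Txn 3: debit+=63
Txn 4: debit+=268
Txn 5: debit+=345
Txn 6: debit+=424
Total debits = 1621

Answer: 1621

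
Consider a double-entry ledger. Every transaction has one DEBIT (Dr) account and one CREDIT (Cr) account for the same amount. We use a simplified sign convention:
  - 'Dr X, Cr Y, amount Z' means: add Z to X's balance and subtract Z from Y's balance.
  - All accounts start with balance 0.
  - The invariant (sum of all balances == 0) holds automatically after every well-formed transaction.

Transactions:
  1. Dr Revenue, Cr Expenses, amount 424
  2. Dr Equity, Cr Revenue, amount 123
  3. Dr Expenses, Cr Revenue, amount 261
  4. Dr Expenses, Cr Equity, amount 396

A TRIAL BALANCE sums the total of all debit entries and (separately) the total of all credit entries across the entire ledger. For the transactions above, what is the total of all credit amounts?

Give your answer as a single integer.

Answer: 1204

Derivation:
Txn 1: credit+=424
Txn 2: credit+=123
Txn 3: credit+=261
Txn 4: credit+=396
Total credits = 1204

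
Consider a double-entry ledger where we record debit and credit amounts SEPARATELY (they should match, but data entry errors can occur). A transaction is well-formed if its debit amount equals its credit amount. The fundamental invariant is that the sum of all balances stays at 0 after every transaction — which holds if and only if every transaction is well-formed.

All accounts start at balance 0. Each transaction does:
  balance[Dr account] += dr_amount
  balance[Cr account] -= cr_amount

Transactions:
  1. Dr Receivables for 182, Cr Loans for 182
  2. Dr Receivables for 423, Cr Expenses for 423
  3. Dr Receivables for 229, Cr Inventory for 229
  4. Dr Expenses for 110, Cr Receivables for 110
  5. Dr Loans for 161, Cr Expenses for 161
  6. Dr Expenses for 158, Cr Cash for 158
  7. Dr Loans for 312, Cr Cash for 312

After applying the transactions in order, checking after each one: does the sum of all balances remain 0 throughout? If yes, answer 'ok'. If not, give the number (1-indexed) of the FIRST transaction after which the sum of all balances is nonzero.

After txn 1: dr=182 cr=182 sum_balances=0
After txn 2: dr=423 cr=423 sum_balances=0
After txn 3: dr=229 cr=229 sum_balances=0
After txn 4: dr=110 cr=110 sum_balances=0
After txn 5: dr=161 cr=161 sum_balances=0
After txn 6: dr=158 cr=158 sum_balances=0
After txn 7: dr=312 cr=312 sum_balances=0

Answer: ok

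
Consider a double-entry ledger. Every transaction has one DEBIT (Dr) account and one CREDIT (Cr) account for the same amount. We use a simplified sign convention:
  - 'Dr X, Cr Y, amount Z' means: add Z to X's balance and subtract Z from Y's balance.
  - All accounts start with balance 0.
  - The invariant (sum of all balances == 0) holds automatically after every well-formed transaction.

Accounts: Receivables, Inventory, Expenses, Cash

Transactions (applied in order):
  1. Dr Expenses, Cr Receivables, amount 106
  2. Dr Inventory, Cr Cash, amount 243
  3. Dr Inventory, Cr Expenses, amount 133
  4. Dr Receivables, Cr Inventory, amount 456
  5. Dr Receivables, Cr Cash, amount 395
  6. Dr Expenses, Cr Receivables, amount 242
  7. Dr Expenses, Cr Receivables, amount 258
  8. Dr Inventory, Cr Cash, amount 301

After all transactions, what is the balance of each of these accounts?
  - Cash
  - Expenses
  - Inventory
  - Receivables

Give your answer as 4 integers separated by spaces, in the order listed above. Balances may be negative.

After txn 1 (Dr Expenses, Cr Receivables, amount 106): Expenses=106 Receivables=-106
After txn 2 (Dr Inventory, Cr Cash, amount 243): Cash=-243 Expenses=106 Inventory=243 Receivables=-106
After txn 3 (Dr Inventory, Cr Expenses, amount 133): Cash=-243 Expenses=-27 Inventory=376 Receivables=-106
After txn 4 (Dr Receivables, Cr Inventory, amount 456): Cash=-243 Expenses=-27 Inventory=-80 Receivables=350
After txn 5 (Dr Receivables, Cr Cash, amount 395): Cash=-638 Expenses=-27 Inventory=-80 Receivables=745
After txn 6 (Dr Expenses, Cr Receivables, amount 242): Cash=-638 Expenses=215 Inventory=-80 Receivables=503
After txn 7 (Dr Expenses, Cr Receivables, amount 258): Cash=-638 Expenses=473 Inventory=-80 Receivables=245
After txn 8 (Dr Inventory, Cr Cash, amount 301): Cash=-939 Expenses=473 Inventory=221 Receivables=245

Answer: -939 473 221 245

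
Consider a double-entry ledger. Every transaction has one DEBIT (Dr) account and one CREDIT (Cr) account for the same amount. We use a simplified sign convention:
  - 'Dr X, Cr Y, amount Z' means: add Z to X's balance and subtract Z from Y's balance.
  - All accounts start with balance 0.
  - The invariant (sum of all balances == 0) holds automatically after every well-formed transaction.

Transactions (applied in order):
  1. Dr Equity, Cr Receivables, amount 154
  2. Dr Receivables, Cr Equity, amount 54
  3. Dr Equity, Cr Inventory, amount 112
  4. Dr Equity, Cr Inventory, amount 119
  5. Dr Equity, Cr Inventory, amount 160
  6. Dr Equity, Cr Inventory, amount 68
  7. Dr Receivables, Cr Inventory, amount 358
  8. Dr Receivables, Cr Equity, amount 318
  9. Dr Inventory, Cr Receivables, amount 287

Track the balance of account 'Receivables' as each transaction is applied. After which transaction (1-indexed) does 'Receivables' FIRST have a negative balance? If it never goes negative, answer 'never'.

After txn 1: Receivables=-154

Answer: 1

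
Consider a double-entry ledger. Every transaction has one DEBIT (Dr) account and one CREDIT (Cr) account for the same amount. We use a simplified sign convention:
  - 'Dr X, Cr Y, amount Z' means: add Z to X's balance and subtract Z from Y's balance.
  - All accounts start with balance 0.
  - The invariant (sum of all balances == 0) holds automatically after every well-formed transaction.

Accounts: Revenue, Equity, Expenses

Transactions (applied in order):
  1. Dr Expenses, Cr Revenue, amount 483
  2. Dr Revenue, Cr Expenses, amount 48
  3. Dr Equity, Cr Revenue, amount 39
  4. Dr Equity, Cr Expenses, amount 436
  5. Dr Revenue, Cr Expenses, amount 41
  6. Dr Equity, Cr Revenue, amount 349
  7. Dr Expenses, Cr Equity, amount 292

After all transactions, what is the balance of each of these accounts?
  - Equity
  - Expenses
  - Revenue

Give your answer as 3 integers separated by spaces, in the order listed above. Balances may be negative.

Answer: 532 250 -782

Derivation:
After txn 1 (Dr Expenses, Cr Revenue, amount 483): Expenses=483 Revenue=-483
After txn 2 (Dr Revenue, Cr Expenses, amount 48): Expenses=435 Revenue=-435
After txn 3 (Dr Equity, Cr Revenue, amount 39): Equity=39 Expenses=435 Revenue=-474
After txn 4 (Dr Equity, Cr Expenses, amount 436): Equity=475 Expenses=-1 Revenue=-474
After txn 5 (Dr Revenue, Cr Expenses, amount 41): Equity=475 Expenses=-42 Revenue=-433
After txn 6 (Dr Equity, Cr Revenue, amount 349): Equity=824 Expenses=-42 Revenue=-782
After txn 7 (Dr Expenses, Cr Equity, amount 292): Equity=532 Expenses=250 Revenue=-782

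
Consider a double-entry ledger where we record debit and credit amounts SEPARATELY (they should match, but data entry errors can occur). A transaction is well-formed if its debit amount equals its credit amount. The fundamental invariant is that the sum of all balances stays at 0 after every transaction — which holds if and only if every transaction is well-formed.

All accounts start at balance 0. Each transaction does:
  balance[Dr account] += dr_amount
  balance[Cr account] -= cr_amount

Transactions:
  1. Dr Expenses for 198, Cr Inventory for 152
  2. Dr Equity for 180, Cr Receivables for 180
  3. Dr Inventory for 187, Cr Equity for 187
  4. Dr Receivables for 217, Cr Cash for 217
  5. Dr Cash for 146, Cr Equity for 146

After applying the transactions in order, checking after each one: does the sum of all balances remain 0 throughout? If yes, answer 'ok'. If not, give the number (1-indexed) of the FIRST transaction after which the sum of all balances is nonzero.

After txn 1: dr=198 cr=152 sum_balances=46
After txn 2: dr=180 cr=180 sum_balances=46
After txn 3: dr=187 cr=187 sum_balances=46
After txn 4: dr=217 cr=217 sum_balances=46
After txn 5: dr=146 cr=146 sum_balances=46

Answer: 1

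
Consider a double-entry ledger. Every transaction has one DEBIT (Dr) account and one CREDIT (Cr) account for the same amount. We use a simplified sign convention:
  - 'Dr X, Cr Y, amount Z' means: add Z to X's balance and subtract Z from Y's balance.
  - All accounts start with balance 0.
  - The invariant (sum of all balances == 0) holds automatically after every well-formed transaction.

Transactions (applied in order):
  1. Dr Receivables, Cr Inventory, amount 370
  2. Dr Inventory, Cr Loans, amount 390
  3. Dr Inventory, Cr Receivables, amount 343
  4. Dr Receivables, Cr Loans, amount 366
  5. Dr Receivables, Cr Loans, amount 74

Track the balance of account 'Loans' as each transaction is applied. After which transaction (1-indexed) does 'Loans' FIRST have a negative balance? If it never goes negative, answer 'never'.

Answer: 2

Derivation:
After txn 1: Loans=0
After txn 2: Loans=-390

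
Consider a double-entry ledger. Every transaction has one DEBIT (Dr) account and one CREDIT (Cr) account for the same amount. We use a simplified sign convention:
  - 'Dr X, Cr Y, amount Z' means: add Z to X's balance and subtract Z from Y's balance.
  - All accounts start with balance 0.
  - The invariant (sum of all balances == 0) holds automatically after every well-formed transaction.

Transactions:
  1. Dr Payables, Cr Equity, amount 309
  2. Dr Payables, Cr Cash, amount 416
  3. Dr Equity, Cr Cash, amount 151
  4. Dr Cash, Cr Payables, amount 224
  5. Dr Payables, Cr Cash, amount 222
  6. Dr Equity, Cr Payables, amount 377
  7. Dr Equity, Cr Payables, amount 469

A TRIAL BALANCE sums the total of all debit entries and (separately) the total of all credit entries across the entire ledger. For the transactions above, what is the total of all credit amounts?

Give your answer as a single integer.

Answer: 2168

Derivation:
Txn 1: credit+=309
Txn 2: credit+=416
Txn 3: credit+=151
Txn 4: credit+=224
Txn 5: credit+=222
Txn 6: credit+=377
Txn 7: credit+=469
Total credits = 2168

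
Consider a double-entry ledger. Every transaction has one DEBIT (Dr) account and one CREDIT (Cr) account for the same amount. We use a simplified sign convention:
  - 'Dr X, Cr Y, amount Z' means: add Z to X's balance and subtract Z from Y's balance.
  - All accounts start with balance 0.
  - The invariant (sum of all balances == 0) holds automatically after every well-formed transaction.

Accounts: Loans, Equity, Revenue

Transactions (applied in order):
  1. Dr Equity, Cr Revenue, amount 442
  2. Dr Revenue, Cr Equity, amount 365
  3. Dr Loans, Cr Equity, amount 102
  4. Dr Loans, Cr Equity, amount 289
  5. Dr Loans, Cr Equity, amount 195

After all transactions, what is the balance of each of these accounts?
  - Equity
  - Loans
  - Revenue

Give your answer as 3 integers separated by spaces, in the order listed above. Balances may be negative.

Answer: -509 586 -77

Derivation:
After txn 1 (Dr Equity, Cr Revenue, amount 442): Equity=442 Revenue=-442
After txn 2 (Dr Revenue, Cr Equity, amount 365): Equity=77 Revenue=-77
After txn 3 (Dr Loans, Cr Equity, amount 102): Equity=-25 Loans=102 Revenue=-77
After txn 4 (Dr Loans, Cr Equity, amount 289): Equity=-314 Loans=391 Revenue=-77
After txn 5 (Dr Loans, Cr Equity, amount 195): Equity=-509 Loans=586 Revenue=-77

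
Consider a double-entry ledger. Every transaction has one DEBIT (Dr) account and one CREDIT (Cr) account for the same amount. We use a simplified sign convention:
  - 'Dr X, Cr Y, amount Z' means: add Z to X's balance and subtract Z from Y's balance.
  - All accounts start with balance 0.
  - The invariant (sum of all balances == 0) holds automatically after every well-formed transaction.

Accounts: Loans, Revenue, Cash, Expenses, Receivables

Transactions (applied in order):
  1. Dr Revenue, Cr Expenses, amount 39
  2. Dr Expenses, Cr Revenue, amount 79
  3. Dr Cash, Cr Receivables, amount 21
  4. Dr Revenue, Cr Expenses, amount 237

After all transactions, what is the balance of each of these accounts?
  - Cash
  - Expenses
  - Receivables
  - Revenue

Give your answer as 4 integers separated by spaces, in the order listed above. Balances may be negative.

After txn 1 (Dr Revenue, Cr Expenses, amount 39): Expenses=-39 Revenue=39
After txn 2 (Dr Expenses, Cr Revenue, amount 79): Expenses=40 Revenue=-40
After txn 3 (Dr Cash, Cr Receivables, amount 21): Cash=21 Expenses=40 Receivables=-21 Revenue=-40
After txn 4 (Dr Revenue, Cr Expenses, amount 237): Cash=21 Expenses=-197 Receivables=-21 Revenue=197

Answer: 21 -197 -21 197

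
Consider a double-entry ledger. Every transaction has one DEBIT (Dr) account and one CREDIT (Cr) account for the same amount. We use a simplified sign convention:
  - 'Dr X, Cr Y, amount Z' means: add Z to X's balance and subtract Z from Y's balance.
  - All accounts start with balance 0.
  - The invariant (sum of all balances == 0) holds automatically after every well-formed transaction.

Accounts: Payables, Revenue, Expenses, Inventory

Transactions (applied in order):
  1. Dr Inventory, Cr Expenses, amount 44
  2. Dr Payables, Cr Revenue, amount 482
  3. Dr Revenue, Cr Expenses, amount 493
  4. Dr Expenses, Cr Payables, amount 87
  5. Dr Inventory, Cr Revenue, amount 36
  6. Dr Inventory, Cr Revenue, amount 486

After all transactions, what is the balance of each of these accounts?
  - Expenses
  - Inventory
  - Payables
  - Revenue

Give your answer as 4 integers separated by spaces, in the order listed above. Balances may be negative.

Answer: -450 566 395 -511

Derivation:
After txn 1 (Dr Inventory, Cr Expenses, amount 44): Expenses=-44 Inventory=44
After txn 2 (Dr Payables, Cr Revenue, amount 482): Expenses=-44 Inventory=44 Payables=482 Revenue=-482
After txn 3 (Dr Revenue, Cr Expenses, amount 493): Expenses=-537 Inventory=44 Payables=482 Revenue=11
After txn 4 (Dr Expenses, Cr Payables, amount 87): Expenses=-450 Inventory=44 Payables=395 Revenue=11
After txn 5 (Dr Inventory, Cr Revenue, amount 36): Expenses=-450 Inventory=80 Payables=395 Revenue=-25
After txn 6 (Dr Inventory, Cr Revenue, amount 486): Expenses=-450 Inventory=566 Payables=395 Revenue=-511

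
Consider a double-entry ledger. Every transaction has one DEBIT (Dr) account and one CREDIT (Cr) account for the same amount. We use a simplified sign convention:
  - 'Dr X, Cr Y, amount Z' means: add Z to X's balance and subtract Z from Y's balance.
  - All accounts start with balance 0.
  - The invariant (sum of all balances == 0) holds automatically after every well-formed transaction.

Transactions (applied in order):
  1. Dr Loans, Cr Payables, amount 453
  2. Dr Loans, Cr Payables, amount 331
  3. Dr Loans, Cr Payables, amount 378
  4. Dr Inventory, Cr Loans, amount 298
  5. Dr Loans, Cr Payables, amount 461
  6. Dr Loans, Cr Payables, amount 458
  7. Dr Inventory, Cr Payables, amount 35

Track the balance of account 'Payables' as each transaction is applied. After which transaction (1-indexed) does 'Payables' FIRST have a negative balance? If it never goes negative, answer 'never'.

Answer: 1

Derivation:
After txn 1: Payables=-453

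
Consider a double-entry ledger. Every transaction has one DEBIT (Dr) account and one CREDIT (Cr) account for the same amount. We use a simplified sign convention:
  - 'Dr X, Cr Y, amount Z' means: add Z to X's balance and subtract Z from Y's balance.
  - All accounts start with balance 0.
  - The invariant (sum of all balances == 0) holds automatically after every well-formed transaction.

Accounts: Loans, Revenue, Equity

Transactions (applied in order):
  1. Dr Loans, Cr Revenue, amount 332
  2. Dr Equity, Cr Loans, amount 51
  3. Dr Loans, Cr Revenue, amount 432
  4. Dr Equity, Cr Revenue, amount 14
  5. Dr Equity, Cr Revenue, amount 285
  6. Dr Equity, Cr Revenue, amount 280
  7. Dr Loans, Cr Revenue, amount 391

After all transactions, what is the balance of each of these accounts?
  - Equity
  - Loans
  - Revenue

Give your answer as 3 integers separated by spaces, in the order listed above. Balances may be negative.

Answer: 630 1104 -1734

Derivation:
After txn 1 (Dr Loans, Cr Revenue, amount 332): Loans=332 Revenue=-332
After txn 2 (Dr Equity, Cr Loans, amount 51): Equity=51 Loans=281 Revenue=-332
After txn 3 (Dr Loans, Cr Revenue, amount 432): Equity=51 Loans=713 Revenue=-764
After txn 4 (Dr Equity, Cr Revenue, amount 14): Equity=65 Loans=713 Revenue=-778
After txn 5 (Dr Equity, Cr Revenue, amount 285): Equity=350 Loans=713 Revenue=-1063
After txn 6 (Dr Equity, Cr Revenue, amount 280): Equity=630 Loans=713 Revenue=-1343
After txn 7 (Dr Loans, Cr Revenue, amount 391): Equity=630 Loans=1104 Revenue=-1734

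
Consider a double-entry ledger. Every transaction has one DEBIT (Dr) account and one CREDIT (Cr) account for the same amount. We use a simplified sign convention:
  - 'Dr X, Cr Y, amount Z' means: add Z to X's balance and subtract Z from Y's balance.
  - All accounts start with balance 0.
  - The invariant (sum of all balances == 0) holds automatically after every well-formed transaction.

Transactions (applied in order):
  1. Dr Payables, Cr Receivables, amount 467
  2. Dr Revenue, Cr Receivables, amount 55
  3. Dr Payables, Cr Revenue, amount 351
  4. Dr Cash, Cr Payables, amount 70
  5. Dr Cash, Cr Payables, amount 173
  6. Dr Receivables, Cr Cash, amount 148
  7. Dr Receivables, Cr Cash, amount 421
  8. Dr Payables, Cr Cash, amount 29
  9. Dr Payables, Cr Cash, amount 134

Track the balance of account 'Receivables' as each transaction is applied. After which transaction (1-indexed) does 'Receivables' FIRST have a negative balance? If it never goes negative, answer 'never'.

After txn 1: Receivables=-467

Answer: 1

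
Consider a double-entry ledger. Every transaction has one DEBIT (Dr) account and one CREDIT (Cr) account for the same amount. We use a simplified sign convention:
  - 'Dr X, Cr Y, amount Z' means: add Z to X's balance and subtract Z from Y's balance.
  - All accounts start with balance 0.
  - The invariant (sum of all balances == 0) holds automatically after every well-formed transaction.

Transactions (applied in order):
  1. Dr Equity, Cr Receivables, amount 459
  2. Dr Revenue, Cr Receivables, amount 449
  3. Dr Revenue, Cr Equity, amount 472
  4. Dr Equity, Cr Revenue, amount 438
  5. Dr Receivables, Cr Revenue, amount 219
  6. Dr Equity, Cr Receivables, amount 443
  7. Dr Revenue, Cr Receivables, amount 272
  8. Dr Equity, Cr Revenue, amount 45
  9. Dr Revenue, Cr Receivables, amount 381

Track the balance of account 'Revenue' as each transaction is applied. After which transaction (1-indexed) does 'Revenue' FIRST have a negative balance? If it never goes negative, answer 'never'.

After txn 1: Revenue=0
After txn 2: Revenue=449
After txn 3: Revenue=921
After txn 4: Revenue=483
After txn 5: Revenue=264
After txn 6: Revenue=264
After txn 7: Revenue=536
After txn 8: Revenue=491
After txn 9: Revenue=872

Answer: never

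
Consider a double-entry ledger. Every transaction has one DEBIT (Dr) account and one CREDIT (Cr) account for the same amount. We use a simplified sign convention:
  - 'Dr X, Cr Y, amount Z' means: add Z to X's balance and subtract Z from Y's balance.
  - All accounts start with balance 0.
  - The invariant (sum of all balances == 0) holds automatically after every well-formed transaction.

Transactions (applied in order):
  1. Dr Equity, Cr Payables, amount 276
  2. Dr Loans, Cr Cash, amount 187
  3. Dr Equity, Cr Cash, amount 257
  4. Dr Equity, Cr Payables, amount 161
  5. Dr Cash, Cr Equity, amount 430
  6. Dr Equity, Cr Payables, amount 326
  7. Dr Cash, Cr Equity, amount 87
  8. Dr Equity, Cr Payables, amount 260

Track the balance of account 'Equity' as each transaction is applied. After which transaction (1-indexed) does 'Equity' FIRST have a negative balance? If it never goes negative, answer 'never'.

Answer: never

Derivation:
After txn 1: Equity=276
After txn 2: Equity=276
After txn 3: Equity=533
After txn 4: Equity=694
After txn 5: Equity=264
After txn 6: Equity=590
After txn 7: Equity=503
After txn 8: Equity=763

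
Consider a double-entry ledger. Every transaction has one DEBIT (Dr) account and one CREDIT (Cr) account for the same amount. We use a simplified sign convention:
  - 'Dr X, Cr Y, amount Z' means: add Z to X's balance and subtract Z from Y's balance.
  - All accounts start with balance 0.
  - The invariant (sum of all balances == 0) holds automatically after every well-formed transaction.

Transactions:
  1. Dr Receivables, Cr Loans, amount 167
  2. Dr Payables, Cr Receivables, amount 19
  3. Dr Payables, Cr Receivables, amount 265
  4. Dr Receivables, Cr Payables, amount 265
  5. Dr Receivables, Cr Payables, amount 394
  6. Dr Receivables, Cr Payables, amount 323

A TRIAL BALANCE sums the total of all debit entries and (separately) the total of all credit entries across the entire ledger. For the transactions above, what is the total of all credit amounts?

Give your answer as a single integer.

Answer: 1433

Derivation:
Txn 1: credit+=167
Txn 2: credit+=19
Txn 3: credit+=265
Txn 4: credit+=265
Txn 5: credit+=394
Txn 6: credit+=323
Total credits = 1433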